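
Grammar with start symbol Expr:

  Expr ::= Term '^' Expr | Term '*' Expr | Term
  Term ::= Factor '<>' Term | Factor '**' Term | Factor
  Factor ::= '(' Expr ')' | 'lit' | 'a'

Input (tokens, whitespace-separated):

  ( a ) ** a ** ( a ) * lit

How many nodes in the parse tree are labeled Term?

6

[Expr [Term [Factor ( [Expr [Term [Factor a]]] )] ** [Term [Factor a] ** [Term [Factor ( [Expr [Term [Factor a]]] )]]]] * [Expr [Term [Factor lit]]]]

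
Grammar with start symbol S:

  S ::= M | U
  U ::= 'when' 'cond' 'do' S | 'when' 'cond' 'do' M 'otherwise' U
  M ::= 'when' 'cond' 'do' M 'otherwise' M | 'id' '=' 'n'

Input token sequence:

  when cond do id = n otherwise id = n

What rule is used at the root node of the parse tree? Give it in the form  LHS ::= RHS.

[S [M when cond do [M id = n] otherwise [M id = n]]]

S ::= M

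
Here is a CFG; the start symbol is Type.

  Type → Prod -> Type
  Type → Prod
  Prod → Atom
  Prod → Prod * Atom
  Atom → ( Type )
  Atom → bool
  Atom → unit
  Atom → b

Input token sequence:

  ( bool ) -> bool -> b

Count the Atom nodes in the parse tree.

[Type [Prod [Atom ( [Type [Prod [Atom bool]]] )]] -> [Type [Prod [Atom bool]] -> [Type [Prod [Atom b]]]]]

4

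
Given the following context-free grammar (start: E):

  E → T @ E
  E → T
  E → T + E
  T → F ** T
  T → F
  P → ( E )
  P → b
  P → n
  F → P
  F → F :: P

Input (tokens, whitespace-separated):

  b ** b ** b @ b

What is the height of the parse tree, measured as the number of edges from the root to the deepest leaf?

[E [T [F [P b]] ** [T [F [P b]] ** [T [F [P b]]]]] @ [E [T [F [P b]]]]]

6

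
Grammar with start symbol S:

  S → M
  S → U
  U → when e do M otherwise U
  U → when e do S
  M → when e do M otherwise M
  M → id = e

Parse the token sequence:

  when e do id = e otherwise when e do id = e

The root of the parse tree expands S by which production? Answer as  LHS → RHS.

S → U

[S [U when e do [M id = e] otherwise [U when e do [S [M id = e]]]]]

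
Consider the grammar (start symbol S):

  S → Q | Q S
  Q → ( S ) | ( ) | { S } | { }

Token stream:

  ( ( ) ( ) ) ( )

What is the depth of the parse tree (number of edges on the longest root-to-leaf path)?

5

[S [Q ( [S [Q ( )] [S [Q ( )]]] )] [S [Q ( )]]]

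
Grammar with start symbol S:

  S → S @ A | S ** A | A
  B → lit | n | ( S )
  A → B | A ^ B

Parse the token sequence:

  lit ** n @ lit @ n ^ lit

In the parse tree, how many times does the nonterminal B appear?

[S [S [S [S [A [B lit]]] ** [A [B n]]] @ [A [B lit]]] @ [A [A [B n]] ^ [B lit]]]

5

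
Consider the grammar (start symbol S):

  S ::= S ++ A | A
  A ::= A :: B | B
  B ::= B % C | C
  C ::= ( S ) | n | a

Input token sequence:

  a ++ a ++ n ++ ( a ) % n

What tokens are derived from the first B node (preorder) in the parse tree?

a

[S [S [S [S [A [B [C a]]]] ++ [A [B [C a]]]] ++ [A [B [C n]]]] ++ [A [B [B [C ( [S [A [B [C a]]]] )]] % [C n]]]]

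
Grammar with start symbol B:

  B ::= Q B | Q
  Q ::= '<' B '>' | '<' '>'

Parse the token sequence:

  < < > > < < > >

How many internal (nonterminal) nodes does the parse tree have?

8

[B [Q < [B [Q < >]] >] [B [Q < [B [Q < >]] >]]]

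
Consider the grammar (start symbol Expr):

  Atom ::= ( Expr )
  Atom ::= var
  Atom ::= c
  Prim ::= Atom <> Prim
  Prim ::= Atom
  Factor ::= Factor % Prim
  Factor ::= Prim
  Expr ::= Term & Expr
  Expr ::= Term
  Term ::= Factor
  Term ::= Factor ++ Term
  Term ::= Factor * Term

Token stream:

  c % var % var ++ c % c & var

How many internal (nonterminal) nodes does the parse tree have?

23

[Expr [Term [Factor [Factor [Factor [Prim [Atom c]]] % [Prim [Atom var]]] % [Prim [Atom var]]] ++ [Term [Factor [Factor [Prim [Atom c]]] % [Prim [Atom c]]]]] & [Expr [Term [Factor [Prim [Atom var]]]]]]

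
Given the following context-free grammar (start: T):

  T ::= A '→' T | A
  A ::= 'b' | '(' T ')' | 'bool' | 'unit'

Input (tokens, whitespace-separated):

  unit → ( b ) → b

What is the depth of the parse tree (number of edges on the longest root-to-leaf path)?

[T [A unit] → [T [A ( [T [A b]] )] → [T [A b]]]]

5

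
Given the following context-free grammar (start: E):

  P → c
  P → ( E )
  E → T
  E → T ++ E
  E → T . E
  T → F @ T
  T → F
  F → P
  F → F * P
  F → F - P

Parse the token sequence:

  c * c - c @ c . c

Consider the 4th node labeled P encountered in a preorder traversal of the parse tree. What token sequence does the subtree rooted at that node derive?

[E [T [F [F [F [P c]] * [P c]] - [P c]] @ [T [F [P c]]]] . [E [T [F [P c]]]]]

c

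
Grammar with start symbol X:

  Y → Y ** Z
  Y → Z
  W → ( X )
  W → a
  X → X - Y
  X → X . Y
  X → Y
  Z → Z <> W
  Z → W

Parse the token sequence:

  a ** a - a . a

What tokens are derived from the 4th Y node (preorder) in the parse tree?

a

[X [X [X [Y [Y [Z [W a]]] ** [Z [W a]]]] - [Y [Z [W a]]]] . [Y [Z [W a]]]]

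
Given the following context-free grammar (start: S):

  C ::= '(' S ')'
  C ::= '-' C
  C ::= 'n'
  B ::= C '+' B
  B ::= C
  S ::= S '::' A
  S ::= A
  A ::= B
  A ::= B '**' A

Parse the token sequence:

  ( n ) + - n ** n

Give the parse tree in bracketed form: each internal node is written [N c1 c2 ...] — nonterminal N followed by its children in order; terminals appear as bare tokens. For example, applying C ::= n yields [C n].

S
A
B ** A
C + B ** A
( S ) + B ** A
( A ) + B ** A
( B ) + B ** A
( C ) + B ** A
( n ) + B ** A
( n ) + C ** A
( n ) + - C ** A
( n ) + - n ** A
( n ) + - n ** B
( n ) + - n ** C
( n ) + - n ** n

[S [A [B [C ( [S [A [B [C n]]]] )] + [B [C - [C n]]]] ** [A [B [C n]]]]]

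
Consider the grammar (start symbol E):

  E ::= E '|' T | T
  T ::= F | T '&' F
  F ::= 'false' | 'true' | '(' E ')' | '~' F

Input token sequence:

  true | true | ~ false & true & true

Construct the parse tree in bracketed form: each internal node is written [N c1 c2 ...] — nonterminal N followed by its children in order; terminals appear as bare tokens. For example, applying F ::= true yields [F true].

E
E | T
E | T | T
T | T | T
F | T | T
true | T | T
true | F | T
true | true | T
true | true | T & F
true | true | T & F & F
true | true | F & F & F
true | true | ~ F & F & F
true | true | ~ false & F & F
true | true | ~ false & true & F
true | true | ~ false & true & true

[E [E [E [T [F true]]] | [T [F true]]] | [T [T [T [F ~ [F false]]] & [F true]] & [F true]]]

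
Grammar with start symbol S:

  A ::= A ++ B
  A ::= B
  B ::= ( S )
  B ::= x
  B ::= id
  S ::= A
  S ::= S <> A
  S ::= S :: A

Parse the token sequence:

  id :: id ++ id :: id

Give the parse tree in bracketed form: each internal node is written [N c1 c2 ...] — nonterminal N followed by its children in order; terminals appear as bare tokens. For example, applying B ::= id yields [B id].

S
S :: A
S :: A :: A
A :: A :: A
B :: A :: A
id :: A :: A
id :: A ++ B :: A
id :: B ++ B :: A
id :: id ++ B :: A
id :: id ++ id :: A
id :: id ++ id :: B
id :: id ++ id :: id

[S [S [S [A [B id]]] :: [A [A [B id]] ++ [B id]]] :: [A [B id]]]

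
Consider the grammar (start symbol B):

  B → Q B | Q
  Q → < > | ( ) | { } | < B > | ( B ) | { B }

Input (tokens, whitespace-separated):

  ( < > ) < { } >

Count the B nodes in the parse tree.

[B [Q ( [B [Q < >]] )] [B [Q < [B [Q { }]] >]]]

4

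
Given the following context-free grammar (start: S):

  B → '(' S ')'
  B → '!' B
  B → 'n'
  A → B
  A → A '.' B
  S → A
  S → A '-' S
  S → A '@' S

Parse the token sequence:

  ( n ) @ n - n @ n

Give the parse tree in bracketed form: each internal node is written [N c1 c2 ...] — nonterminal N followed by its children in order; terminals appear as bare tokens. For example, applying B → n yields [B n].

S
A @ S
B @ S
( S ) @ S
( A ) @ S
( B ) @ S
( n ) @ S
( n ) @ A - S
( n ) @ B - S
( n ) @ n - S
( n ) @ n - A @ S
( n ) @ n - B @ S
( n ) @ n - n @ S
( n ) @ n - n @ A
( n ) @ n - n @ B
( n ) @ n - n @ n

[S [A [B ( [S [A [B n]]] )]] @ [S [A [B n]] - [S [A [B n]] @ [S [A [B n]]]]]]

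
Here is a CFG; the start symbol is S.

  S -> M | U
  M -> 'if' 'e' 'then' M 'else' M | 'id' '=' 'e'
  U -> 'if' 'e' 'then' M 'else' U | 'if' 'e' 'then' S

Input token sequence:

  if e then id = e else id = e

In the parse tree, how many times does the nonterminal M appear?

3

[S [M if e then [M id = e] else [M id = e]]]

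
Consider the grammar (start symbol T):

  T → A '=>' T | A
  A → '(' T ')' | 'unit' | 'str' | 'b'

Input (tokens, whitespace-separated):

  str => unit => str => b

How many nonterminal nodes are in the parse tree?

8

[T [A str] => [T [A unit] => [T [A str] => [T [A b]]]]]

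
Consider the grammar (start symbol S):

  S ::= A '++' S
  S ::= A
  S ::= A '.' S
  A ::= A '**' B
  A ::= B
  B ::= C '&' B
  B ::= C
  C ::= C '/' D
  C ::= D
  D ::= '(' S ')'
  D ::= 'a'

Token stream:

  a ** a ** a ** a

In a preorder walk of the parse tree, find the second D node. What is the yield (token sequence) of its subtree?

a

[S [A [A [A [A [B [C [D a]]]] ** [B [C [D a]]]] ** [B [C [D a]]]] ** [B [C [D a]]]]]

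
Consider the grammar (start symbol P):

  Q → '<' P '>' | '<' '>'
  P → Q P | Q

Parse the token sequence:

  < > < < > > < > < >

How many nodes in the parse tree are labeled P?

[P [Q < >] [P [Q < [P [Q < >]] >] [P [Q < >] [P [Q < >]]]]]

5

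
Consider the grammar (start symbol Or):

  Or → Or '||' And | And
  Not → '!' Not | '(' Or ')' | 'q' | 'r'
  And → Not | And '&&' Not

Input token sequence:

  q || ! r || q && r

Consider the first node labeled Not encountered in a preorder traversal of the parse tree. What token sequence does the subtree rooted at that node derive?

q

[Or [Or [Or [And [Not q]]] || [And [Not ! [Not r]]]] || [And [And [Not q]] && [Not r]]]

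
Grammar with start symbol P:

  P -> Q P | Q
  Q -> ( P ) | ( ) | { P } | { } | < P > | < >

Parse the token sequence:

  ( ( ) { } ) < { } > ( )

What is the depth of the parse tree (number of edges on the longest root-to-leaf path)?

[P [Q ( [P [Q ( )] [P [Q { }]]] )] [P [Q < [P [Q { }]] >] [P [Q ( )]]]]

5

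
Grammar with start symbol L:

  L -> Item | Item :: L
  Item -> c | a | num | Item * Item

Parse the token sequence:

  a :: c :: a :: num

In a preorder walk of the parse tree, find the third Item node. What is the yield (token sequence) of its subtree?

a

[L [Item a] :: [L [Item c] :: [L [Item a] :: [L [Item num]]]]]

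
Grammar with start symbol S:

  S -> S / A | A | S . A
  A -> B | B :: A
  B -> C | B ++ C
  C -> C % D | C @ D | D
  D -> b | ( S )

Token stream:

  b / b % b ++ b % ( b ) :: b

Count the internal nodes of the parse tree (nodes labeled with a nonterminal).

26

[S [S [A [B [C [D b]]]]] / [A [B [B [C [C [D b]] % [D b]]] ++ [C [C [D b]] % [D ( [S [A [B [C [D b]]]]] )]]] :: [A [B [C [D b]]]]]]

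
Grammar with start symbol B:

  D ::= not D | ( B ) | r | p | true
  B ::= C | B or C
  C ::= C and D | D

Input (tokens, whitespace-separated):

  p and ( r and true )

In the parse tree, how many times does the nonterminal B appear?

2

[B [C [C [D p]] and [D ( [B [C [C [D r]] and [D true]]] )]]]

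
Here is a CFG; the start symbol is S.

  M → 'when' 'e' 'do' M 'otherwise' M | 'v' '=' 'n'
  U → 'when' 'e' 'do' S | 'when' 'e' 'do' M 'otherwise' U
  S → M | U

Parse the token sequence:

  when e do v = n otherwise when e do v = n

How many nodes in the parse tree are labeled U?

[S [U when e do [M v = n] otherwise [U when e do [S [M v = n]]]]]

2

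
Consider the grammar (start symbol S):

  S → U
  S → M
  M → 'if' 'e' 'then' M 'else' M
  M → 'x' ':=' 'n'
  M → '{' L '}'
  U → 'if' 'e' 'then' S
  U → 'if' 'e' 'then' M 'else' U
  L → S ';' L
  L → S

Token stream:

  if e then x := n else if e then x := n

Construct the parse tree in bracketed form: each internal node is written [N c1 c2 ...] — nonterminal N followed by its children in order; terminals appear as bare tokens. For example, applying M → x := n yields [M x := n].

S
U
if e then M else U
if e then x := n else U
if e then x := n else if e then S
if e then x := n else if e then M
if e then x := n else if e then x := n

[S [U if e then [M x := n] else [U if e then [S [M x := n]]]]]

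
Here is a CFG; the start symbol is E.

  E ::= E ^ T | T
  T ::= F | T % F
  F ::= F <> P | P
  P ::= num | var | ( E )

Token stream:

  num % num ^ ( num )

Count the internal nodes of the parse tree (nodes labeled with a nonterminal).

15

[E [E [T [T [F [P num]]] % [F [P num]]]] ^ [T [F [P ( [E [T [F [P num]]]] )]]]]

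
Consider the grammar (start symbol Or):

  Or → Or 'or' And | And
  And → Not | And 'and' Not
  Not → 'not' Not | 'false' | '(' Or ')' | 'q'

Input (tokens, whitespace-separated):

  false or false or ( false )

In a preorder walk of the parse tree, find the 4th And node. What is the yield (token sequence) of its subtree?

[Or [Or [Or [And [Not false]]] or [And [Not false]]] or [And [Not ( [Or [And [Not false]]] )]]]

false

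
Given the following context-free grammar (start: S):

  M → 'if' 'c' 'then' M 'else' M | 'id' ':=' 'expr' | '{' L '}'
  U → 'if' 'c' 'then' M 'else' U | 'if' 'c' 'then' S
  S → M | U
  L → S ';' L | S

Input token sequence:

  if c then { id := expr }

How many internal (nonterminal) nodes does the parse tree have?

[S [U if c then [S [M { [L [S [M id := expr]]] }]]]]

7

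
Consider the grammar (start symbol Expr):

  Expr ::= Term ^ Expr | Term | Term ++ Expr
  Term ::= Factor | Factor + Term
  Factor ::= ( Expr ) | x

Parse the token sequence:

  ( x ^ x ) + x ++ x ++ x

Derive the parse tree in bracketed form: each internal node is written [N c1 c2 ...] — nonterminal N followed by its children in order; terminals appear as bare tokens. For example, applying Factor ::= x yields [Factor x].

[Expr [Term [Factor ( [Expr [Term [Factor x]] ^ [Expr [Term [Factor x]]]] )] + [Term [Factor x]]] ++ [Expr [Term [Factor x]] ++ [Expr [Term [Factor x]]]]]

Expr
Term ++ Expr
Factor + Term ++ Expr
( Expr ) + Term ++ Expr
( Term ^ Expr ) + Term ++ Expr
( Factor ^ Expr ) + Term ++ Expr
( x ^ Expr ) + Term ++ Expr
( x ^ Term ) + Term ++ Expr
( x ^ Factor ) + Term ++ Expr
( x ^ x ) + Term ++ Expr
( x ^ x ) + Factor ++ Expr
( x ^ x ) + x ++ Expr
( x ^ x ) + x ++ Term ++ Expr
( x ^ x ) + x ++ Factor ++ Expr
( x ^ x ) + x ++ x ++ Expr
( x ^ x ) + x ++ x ++ Term
( x ^ x ) + x ++ x ++ Factor
( x ^ x ) + x ++ x ++ x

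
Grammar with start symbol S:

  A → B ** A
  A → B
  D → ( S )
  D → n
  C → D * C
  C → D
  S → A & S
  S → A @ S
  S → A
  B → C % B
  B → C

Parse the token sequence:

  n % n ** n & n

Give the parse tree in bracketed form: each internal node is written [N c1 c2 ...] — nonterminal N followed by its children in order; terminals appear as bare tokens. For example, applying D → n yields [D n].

S
A & S
B ** A & S
C % B ** A & S
D % B ** A & S
n % B ** A & S
n % C ** A & S
n % D ** A & S
n % n ** A & S
n % n ** B & S
n % n ** C & S
n % n ** D & S
n % n ** n & S
n % n ** n & A
n % n ** n & B
n % n ** n & C
n % n ** n & D
n % n ** n & n

[S [A [B [C [D n]] % [B [C [D n]]]] ** [A [B [C [D n]]]]] & [S [A [B [C [D n]]]]]]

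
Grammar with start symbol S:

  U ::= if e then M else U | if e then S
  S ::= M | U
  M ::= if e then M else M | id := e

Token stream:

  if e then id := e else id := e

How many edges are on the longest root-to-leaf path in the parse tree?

[S [M if e then [M id := e] else [M id := e]]]

3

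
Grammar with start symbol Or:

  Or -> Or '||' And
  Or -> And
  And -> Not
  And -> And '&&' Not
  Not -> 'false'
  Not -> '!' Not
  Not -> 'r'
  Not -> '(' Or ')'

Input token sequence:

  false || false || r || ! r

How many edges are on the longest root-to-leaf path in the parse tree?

6

[Or [Or [Or [Or [And [Not false]]] || [And [Not false]]] || [And [Not r]]] || [And [Not ! [Not r]]]]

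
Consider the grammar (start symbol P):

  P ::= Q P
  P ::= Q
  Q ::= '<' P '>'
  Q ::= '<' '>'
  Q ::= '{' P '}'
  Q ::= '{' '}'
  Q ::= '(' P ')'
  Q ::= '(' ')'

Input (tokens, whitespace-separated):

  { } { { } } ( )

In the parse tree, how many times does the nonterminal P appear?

4

[P [Q { }] [P [Q { [P [Q { }]] }] [P [Q ( )]]]]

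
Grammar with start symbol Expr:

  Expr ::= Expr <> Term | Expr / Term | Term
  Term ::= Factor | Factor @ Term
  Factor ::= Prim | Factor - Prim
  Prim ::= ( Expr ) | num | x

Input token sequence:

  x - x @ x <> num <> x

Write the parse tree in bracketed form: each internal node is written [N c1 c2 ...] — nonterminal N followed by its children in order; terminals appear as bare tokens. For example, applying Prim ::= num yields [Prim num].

[Expr [Expr [Expr [Term [Factor [Factor [Prim x]] - [Prim x]] @ [Term [Factor [Prim x]]]]] <> [Term [Factor [Prim num]]]] <> [Term [Factor [Prim x]]]]

Expr
Expr <> Term
Expr <> Term <> Term
Term <> Term <> Term
Factor @ Term <> Term <> Term
Factor - Prim @ Term <> Term <> Term
Prim - Prim @ Term <> Term <> Term
x - Prim @ Term <> Term <> Term
x - x @ Term <> Term <> Term
x - x @ Factor <> Term <> Term
x - x @ Prim <> Term <> Term
x - x @ x <> Term <> Term
x - x @ x <> Factor <> Term
x - x @ x <> Prim <> Term
x - x @ x <> num <> Term
x - x @ x <> num <> Factor
x - x @ x <> num <> Prim
x - x @ x <> num <> x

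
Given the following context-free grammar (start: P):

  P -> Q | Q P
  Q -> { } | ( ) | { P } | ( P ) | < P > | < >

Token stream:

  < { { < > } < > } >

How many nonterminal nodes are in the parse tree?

10

[P [Q < [P [Q { [P [Q { [P [Q < >]] }] [P [Q < >]]] }]] >]]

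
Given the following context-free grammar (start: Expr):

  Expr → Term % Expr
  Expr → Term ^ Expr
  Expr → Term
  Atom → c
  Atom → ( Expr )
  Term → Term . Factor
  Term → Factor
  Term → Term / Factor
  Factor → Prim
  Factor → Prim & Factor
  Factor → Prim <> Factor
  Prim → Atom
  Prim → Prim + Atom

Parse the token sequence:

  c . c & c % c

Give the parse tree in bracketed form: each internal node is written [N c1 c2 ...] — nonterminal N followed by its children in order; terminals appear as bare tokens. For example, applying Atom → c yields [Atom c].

[Expr [Term [Term [Factor [Prim [Atom c]]]] . [Factor [Prim [Atom c]] & [Factor [Prim [Atom c]]]]] % [Expr [Term [Factor [Prim [Atom c]]]]]]

Expr
Term % Expr
Term . Factor % Expr
Factor . Factor % Expr
Prim . Factor % Expr
Atom . Factor % Expr
c . Factor % Expr
c . Prim & Factor % Expr
c . Atom & Factor % Expr
c . c & Factor % Expr
c . c & Prim % Expr
c . c & Atom % Expr
c . c & c % Expr
c . c & c % Term
c . c & c % Factor
c . c & c % Prim
c . c & c % Atom
c . c & c % c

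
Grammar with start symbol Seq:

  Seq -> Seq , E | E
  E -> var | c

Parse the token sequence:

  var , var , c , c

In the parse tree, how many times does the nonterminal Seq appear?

4

[Seq [Seq [Seq [Seq [E var]] , [E var]] , [E c]] , [E c]]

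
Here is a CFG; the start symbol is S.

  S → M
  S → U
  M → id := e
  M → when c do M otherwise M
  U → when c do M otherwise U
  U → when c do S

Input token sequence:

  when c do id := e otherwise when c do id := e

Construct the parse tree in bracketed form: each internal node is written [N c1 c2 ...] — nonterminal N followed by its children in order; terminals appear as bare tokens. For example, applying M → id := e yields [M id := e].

[S [U when c do [M id := e] otherwise [U when c do [S [M id := e]]]]]

S
U
when c do M otherwise U
when c do id := e otherwise U
when c do id := e otherwise when c do S
when c do id := e otherwise when c do M
when c do id := e otherwise when c do id := e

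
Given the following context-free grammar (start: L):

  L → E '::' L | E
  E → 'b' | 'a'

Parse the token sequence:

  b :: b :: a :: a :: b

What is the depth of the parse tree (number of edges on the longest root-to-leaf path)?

[L [E b] :: [L [E b] :: [L [E a] :: [L [E a] :: [L [E b]]]]]]

6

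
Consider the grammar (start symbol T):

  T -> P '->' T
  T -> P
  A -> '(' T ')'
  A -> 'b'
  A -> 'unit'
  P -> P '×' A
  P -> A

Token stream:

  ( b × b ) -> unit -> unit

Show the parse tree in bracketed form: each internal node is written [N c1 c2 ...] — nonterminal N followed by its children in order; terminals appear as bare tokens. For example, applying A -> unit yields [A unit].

[T [P [A ( [T [P [P [A b]] × [A b]]] )]] -> [T [P [A unit]] -> [T [P [A unit]]]]]

T
P -> T
A -> T
( T ) -> T
( P ) -> T
( P × A ) -> T
( A × A ) -> T
( b × A ) -> T
( b × b ) -> T
( b × b ) -> P -> T
( b × b ) -> A -> T
( b × b ) -> unit -> T
( b × b ) -> unit -> P
( b × b ) -> unit -> A
( b × b ) -> unit -> unit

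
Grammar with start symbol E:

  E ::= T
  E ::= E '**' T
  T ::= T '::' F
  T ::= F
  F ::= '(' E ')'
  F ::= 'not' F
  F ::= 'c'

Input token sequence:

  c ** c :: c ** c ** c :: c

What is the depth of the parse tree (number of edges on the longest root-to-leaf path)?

[E [E [E [E [T [F c]]] ** [T [T [F c]] :: [F c]]] ** [T [F c]]] ** [T [T [F c]] :: [F c]]]

6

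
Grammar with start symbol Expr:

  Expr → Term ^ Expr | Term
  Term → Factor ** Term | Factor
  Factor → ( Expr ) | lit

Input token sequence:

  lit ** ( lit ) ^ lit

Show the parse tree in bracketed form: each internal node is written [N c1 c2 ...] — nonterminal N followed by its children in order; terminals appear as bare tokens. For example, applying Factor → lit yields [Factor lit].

Expr
Term ^ Expr
Factor ** Term ^ Expr
lit ** Term ^ Expr
lit ** Factor ^ Expr
lit ** ( Expr ) ^ Expr
lit ** ( Term ) ^ Expr
lit ** ( Factor ) ^ Expr
lit ** ( lit ) ^ Expr
lit ** ( lit ) ^ Term
lit ** ( lit ) ^ Factor
lit ** ( lit ) ^ lit

[Expr [Term [Factor lit] ** [Term [Factor ( [Expr [Term [Factor lit]]] )]]] ^ [Expr [Term [Factor lit]]]]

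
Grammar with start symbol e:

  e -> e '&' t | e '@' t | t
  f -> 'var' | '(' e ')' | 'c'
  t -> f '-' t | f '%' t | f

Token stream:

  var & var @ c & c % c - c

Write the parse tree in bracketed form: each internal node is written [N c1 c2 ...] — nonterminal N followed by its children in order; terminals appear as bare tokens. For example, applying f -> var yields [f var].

e
e & t
e @ t & t
e & t @ t & t
t & t @ t & t
f & t @ t & t
var & t @ t & t
var & f @ t & t
var & var @ t & t
var & var @ f & t
var & var @ c & t
var & var @ c & f % t
var & var @ c & c % t
var & var @ c & c % f - t
var & var @ c & c % c - t
var & var @ c & c % c - f
var & var @ c & c % c - c

[e [e [e [e [t [f var]]] & [t [f var]]] @ [t [f c]]] & [t [f c] % [t [f c] - [t [f c]]]]]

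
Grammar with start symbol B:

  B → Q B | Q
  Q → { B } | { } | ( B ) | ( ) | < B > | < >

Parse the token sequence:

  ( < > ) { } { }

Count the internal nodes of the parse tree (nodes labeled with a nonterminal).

8

[B [Q ( [B [Q < >]] )] [B [Q { }] [B [Q { }]]]]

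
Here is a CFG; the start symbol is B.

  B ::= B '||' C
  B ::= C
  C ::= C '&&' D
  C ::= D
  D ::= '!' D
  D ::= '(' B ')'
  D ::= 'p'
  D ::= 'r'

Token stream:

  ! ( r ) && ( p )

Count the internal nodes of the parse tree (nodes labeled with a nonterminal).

12

[B [C [C [D ! [D ( [B [C [D r]]] )]]] && [D ( [B [C [D p]]] )]]]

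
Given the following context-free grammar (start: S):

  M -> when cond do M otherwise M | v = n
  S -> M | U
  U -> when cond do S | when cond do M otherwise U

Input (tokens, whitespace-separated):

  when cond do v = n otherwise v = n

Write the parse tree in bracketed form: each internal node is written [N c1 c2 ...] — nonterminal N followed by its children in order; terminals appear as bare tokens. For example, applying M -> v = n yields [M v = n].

[S [M when cond do [M v = n] otherwise [M v = n]]]

S
M
when cond do M otherwise M
when cond do v = n otherwise M
when cond do v = n otherwise v = n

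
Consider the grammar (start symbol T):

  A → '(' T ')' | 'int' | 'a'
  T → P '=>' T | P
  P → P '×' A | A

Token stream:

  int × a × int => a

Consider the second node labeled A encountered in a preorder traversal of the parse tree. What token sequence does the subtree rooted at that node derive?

a

[T [P [P [P [A int]] × [A a]] × [A int]] => [T [P [A a]]]]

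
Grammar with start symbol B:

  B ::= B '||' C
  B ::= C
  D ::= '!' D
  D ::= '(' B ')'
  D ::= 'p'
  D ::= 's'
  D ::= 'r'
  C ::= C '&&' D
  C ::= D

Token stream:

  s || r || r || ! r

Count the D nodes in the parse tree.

[B [B [B [B [C [D s]]] || [C [D r]]] || [C [D r]]] || [C [D ! [D r]]]]

5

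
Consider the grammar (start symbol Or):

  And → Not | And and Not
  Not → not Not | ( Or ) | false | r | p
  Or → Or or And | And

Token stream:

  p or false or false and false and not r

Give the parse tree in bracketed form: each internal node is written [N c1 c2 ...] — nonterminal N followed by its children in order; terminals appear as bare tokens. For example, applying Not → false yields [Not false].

[Or [Or [Or [And [Not p]]] or [And [Not false]]] or [And [And [And [Not false]] and [Not false]] and [Not not [Not r]]]]

Or
Or or And
Or or And or And
And or And or And
Not or And or And
p or And or And
p or Not or And
p or false or And
p or false or And and Not
p or false or And and Not and Not
p or false or Not and Not and Not
p or false or false and Not and Not
p or false or false and false and Not
p or false or false and false and not Not
p or false or false and false and not r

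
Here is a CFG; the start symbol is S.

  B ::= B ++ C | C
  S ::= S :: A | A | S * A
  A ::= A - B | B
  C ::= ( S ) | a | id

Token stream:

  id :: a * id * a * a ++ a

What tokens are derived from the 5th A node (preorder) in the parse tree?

a ++ a

[S [S [S [S [S [A [B [C id]]]] :: [A [B [C a]]]] * [A [B [C id]]]] * [A [B [C a]]]] * [A [B [B [C a]] ++ [C a]]]]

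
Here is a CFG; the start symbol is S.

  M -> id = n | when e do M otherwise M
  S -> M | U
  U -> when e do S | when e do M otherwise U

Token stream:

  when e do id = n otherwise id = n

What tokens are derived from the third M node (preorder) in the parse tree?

id = n

[S [M when e do [M id = n] otherwise [M id = n]]]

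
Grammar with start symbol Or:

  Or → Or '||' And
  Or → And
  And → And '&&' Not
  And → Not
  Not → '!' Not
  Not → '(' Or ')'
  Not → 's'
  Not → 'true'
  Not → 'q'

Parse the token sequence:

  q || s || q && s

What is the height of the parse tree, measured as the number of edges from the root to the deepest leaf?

5

[Or [Or [Or [And [Not q]]] || [And [Not s]]] || [And [And [Not q]] && [Not s]]]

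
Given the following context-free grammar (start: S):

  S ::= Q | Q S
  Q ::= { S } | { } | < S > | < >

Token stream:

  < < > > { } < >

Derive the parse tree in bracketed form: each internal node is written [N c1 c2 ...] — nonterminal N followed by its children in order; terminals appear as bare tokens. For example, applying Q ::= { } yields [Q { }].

[S [Q < [S [Q < >]] >] [S [Q { }] [S [Q < >]]]]

S
Q S
< S > S
< Q > S
< < > > S
< < > > Q S
< < > > { } S
< < > > { } Q
< < > > { } < >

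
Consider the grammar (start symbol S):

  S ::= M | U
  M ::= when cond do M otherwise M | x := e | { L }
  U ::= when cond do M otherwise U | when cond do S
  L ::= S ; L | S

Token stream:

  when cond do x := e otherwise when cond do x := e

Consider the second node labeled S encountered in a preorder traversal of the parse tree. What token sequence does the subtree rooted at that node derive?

x := e

[S [U when cond do [M x := e] otherwise [U when cond do [S [M x := e]]]]]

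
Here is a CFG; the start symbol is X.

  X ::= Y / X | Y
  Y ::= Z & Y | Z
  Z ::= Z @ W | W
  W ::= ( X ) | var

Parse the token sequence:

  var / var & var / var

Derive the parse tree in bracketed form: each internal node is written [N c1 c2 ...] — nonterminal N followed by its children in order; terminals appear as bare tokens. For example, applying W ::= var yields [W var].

X
Y / X
Z / X
W / X
var / X
var / Y / X
var / Z & Y / X
var / W & Y / X
var / var & Y / X
var / var & Z / X
var / var & W / X
var / var & var / X
var / var & var / Y
var / var & var / Z
var / var & var / W
var / var & var / var

[X [Y [Z [W var]]] / [X [Y [Z [W var]] & [Y [Z [W var]]]] / [X [Y [Z [W var]]]]]]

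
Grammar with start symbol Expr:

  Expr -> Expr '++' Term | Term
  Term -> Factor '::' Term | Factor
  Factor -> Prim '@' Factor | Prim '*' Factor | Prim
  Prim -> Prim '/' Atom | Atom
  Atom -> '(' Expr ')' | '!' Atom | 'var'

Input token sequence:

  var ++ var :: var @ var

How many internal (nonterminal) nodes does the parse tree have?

[Expr [Expr [Term [Factor [Prim [Atom var]]]]] ++ [Term [Factor [Prim [Atom var]]] :: [Term [Factor [Prim [Atom var]] @ [Factor [Prim [Atom var]]]]]]]

17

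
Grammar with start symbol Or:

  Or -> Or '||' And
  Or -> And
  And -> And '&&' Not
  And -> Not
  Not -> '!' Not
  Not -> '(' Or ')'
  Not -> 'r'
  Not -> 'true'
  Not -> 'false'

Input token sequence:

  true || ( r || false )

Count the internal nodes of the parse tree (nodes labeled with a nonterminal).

[Or [Or [And [Not true]]] || [And [Not ( [Or [Or [And [Not r]]] || [And [Not false]]] )]]]

12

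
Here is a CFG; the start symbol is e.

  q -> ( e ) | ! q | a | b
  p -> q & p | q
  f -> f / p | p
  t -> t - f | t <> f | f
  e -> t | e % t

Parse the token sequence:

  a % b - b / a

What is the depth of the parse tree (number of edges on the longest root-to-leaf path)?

6

[e [e [t [f [p [q a]]]]] % [t [t [f [p [q b]]]] - [f [f [p [q b]]] / [p [q a]]]]]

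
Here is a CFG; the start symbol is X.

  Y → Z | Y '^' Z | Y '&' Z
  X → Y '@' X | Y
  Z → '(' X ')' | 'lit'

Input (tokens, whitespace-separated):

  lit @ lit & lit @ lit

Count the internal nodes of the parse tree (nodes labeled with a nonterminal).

[X [Y [Z lit]] @ [X [Y [Y [Z lit]] & [Z lit]] @ [X [Y [Z lit]]]]]

11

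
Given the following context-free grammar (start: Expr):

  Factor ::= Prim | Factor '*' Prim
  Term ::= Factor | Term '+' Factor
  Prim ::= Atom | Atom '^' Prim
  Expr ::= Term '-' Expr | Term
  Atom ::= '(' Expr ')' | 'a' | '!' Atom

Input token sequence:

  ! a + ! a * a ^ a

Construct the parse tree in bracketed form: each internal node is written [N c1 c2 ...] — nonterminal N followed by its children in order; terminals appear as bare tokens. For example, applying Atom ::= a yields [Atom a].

[Expr [Term [Term [Factor [Prim [Atom ! [Atom a]]]]] + [Factor [Factor [Prim [Atom ! [Atom a]]]] * [Prim [Atom a] ^ [Prim [Atom a]]]]]]

Expr
Term
Term + Factor
Factor + Factor
Prim + Factor
Atom + Factor
! Atom + Factor
! a + Factor
! a + Factor * Prim
! a + Prim * Prim
! a + Atom * Prim
! a + ! Atom * Prim
! a + ! a * Prim
! a + ! a * Atom ^ Prim
! a + ! a * a ^ Prim
! a + ! a * a ^ Atom
! a + ! a * a ^ a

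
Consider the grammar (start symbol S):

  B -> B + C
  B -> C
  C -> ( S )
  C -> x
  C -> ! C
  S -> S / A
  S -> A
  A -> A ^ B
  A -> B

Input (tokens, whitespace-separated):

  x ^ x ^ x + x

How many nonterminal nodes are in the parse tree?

12

[S [A [A [A [B [C x]]] ^ [B [C x]]] ^ [B [B [C x]] + [C x]]]]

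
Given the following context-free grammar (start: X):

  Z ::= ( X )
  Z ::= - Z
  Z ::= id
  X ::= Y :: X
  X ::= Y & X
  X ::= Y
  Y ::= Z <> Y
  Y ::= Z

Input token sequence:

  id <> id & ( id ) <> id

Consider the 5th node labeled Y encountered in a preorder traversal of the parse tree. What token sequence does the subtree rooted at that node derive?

id

[X [Y [Z id] <> [Y [Z id]]] & [X [Y [Z ( [X [Y [Z id]]] )] <> [Y [Z id]]]]]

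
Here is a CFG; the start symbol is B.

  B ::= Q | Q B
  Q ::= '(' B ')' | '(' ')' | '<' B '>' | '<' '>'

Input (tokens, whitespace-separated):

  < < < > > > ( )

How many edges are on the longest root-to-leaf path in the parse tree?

[B [Q < [B [Q < [B [Q < >]] >]] >] [B [Q ( )]]]

6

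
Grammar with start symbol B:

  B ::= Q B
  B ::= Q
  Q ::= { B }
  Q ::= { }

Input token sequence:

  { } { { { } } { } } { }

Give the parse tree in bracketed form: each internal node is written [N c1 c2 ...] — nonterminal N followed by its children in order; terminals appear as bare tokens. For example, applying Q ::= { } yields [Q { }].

[B [Q { }] [B [Q { [B [Q { [B [Q { }]] }] [B [Q { }]]] }] [B [Q { }]]]]

B
Q B
{ } B
{ } Q B
{ } { B } B
{ } { Q B } B
{ } { { B } B } B
{ } { { Q } B } B
{ } { { { } } B } B
{ } { { { } } Q } B
{ } { { { } } { } } B
{ } { { { } } { } } Q
{ } { { { } } { } } { }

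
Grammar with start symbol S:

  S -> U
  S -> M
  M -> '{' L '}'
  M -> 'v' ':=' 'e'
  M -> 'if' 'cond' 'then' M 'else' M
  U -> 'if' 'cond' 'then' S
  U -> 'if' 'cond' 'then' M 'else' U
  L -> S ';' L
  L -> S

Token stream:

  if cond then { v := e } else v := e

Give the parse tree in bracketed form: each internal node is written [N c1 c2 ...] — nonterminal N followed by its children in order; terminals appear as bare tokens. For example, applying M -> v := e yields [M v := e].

[S [M if cond then [M { [L [S [M v := e]]] }] else [M v := e]]]

S
M
if cond then M else M
if cond then { L } else M
if cond then { S } else M
if cond then { M } else M
if cond then { v := e } else M
if cond then { v := e } else v := e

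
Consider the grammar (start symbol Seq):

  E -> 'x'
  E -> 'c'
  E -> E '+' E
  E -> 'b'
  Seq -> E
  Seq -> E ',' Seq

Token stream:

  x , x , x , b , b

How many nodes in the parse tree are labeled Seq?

[Seq [E x] , [Seq [E x] , [Seq [E x] , [Seq [E b] , [Seq [E b]]]]]]

5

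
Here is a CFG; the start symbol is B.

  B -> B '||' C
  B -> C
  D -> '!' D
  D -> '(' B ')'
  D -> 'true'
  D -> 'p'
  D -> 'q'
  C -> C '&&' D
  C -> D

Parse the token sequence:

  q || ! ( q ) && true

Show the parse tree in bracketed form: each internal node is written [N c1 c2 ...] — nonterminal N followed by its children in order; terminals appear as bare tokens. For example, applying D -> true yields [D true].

B
B || C
C || C
D || C
q || C
q || C && D
q || D && D
q || ! D && D
q || ! ( B ) && D
q || ! ( C ) && D
q || ! ( D ) && D
q || ! ( q ) && D
q || ! ( q ) && true

[B [B [C [D q]]] || [C [C [D ! [D ( [B [C [D q]]] )]]] && [D true]]]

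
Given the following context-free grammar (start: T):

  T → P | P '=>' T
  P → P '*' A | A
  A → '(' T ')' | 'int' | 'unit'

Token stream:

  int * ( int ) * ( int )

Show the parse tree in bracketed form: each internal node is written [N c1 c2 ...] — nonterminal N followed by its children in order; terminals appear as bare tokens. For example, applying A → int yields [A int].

T
P
P * A
P * A * A
A * A * A
int * A * A
int * ( T ) * A
int * ( P ) * A
int * ( A ) * A
int * ( int ) * A
int * ( int ) * ( T )
int * ( int ) * ( P )
int * ( int ) * ( A )
int * ( int ) * ( int )

[T [P [P [P [A int]] * [A ( [T [P [A int]]] )]] * [A ( [T [P [A int]]] )]]]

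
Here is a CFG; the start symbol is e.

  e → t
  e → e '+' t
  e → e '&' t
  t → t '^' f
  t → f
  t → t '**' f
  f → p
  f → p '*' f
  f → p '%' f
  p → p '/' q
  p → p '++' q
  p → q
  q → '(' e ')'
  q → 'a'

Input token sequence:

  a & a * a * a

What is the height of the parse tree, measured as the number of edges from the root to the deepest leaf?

7

[e [e [t [f [p [q a]]]]] & [t [f [p [q a]] * [f [p [q a]] * [f [p [q a]]]]]]]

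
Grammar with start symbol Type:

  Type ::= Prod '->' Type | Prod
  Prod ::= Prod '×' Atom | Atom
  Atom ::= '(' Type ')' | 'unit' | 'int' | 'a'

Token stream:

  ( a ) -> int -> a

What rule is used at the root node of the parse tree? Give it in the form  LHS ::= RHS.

Type ::= Prod '->' Type

[Type [Prod [Atom ( [Type [Prod [Atom a]]] )]] -> [Type [Prod [Atom int]] -> [Type [Prod [Atom a]]]]]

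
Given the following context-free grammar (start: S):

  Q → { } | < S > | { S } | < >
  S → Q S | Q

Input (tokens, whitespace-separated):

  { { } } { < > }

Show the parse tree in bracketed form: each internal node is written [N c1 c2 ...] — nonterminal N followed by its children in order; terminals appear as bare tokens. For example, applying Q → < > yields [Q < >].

S
Q S
{ S } S
{ Q } S
{ { } } S
{ { } } Q
{ { } } { S }
{ { } } { Q }
{ { } } { < > }

[S [Q { [S [Q { }]] }] [S [Q { [S [Q < >]] }]]]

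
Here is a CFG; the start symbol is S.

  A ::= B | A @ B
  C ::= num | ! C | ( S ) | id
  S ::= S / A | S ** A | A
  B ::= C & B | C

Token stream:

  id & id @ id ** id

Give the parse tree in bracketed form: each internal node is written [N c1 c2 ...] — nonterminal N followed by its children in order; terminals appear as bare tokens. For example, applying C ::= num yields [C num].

[S [S [A [A [B [C id] & [B [C id]]]] @ [B [C id]]]] ** [A [B [C id]]]]

S
S ** A
A ** A
A @ B ** A
B @ B ** A
C & B @ B ** A
id & B @ B ** A
id & C @ B ** A
id & id @ B ** A
id & id @ C ** A
id & id @ id ** A
id & id @ id ** B
id & id @ id ** C
id & id @ id ** id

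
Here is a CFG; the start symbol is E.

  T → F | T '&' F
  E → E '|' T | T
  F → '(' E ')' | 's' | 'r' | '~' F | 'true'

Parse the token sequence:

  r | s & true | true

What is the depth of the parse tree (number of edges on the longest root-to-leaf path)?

[E [E [E [T [F r]]] | [T [T [F s]] & [F true]]] | [T [F true]]]

5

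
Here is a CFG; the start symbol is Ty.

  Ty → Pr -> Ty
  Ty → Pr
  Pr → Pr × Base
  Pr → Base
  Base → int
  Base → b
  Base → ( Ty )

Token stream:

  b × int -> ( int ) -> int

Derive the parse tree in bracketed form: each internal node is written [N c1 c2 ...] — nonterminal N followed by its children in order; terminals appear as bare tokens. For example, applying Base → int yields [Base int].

[Ty [Pr [Pr [Base b]] × [Base int]] -> [Ty [Pr [Base ( [Ty [Pr [Base int]]] )]] -> [Ty [Pr [Base int]]]]]

Ty
Pr -> Ty
Pr × Base -> Ty
Base × Base -> Ty
b × Base -> Ty
b × int -> Ty
b × int -> Pr -> Ty
b × int -> Base -> Ty
b × int -> ( Ty ) -> Ty
b × int -> ( Pr ) -> Ty
b × int -> ( Base ) -> Ty
b × int -> ( int ) -> Ty
b × int -> ( int ) -> Pr
b × int -> ( int ) -> Base
b × int -> ( int ) -> int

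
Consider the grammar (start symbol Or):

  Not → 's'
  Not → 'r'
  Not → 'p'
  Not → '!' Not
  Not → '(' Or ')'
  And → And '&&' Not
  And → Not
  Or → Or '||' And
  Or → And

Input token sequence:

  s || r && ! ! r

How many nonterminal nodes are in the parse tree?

10

[Or [Or [And [Not s]]] || [And [And [Not r]] && [Not ! [Not ! [Not r]]]]]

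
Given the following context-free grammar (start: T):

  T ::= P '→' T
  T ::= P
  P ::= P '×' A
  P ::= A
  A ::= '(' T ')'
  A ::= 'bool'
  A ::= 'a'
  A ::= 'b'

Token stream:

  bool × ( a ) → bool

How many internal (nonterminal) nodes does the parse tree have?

11

[T [P [P [A bool]] × [A ( [T [P [A a]]] )]] → [T [P [A bool]]]]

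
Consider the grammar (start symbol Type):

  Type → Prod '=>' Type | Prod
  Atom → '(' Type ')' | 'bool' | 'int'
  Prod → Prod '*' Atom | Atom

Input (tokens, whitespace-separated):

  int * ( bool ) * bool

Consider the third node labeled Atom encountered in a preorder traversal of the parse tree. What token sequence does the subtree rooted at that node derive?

[Type [Prod [Prod [Prod [Atom int]] * [Atom ( [Type [Prod [Atom bool]]] )]] * [Atom bool]]]

bool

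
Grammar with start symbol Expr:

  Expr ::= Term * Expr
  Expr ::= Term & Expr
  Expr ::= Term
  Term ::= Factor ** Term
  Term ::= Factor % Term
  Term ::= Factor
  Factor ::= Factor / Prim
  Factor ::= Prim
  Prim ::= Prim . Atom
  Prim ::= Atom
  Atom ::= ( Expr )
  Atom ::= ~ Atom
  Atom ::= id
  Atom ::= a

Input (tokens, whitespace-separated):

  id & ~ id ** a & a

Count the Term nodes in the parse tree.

[Expr [Term [Factor [Prim [Atom id]]]] & [Expr [Term [Factor [Prim [Atom ~ [Atom id]]]] ** [Term [Factor [Prim [Atom a]]]]] & [Expr [Term [Factor [Prim [Atom a]]]]]]]

4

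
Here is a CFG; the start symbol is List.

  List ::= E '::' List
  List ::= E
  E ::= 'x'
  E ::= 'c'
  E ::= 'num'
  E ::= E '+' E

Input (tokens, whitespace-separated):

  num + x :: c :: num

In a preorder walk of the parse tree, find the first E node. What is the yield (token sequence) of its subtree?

[List [E [E num] + [E x]] :: [List [E c] :: [List [E num]]]]

num + x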